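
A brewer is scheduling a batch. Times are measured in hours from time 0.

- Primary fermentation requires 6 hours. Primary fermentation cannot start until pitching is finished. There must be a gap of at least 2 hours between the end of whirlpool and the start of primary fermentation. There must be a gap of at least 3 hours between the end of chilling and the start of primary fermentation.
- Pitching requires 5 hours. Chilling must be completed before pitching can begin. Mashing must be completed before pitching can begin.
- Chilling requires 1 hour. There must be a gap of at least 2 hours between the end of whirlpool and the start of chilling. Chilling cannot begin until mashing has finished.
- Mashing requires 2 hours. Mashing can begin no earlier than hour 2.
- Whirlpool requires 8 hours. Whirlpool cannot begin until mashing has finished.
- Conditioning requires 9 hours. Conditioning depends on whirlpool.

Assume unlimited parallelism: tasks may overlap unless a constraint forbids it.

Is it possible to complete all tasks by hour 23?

No

Mashing waits on its own release at hour 2, so it starts at hour 2 and finishes at 2 + 2 = hour 4.
Whirlpool cannot begin until mashing (finishes hour 4). It runs from hour 4 to 4 + 8 = hour 12.
Conditioning waits on whirlpool (finishes hour 12), so it starts at hour 12 and finishes at 12 + 9 = hour 21.
For chilling: whirlpool (finishes hour 12, plus 2-hour gap → hour 14); mashing (finishes hour 4). Taking the maximum gives a start of hour 14, and it finishes at 14 + 1 = hour 15.
Pitching has to wait for chilling (finishes hour 15); mashing (finishes hour 4). The latest of these is hour 15, so pitching runs hour 15 to 15 + 5 = hour 20.
Primary fermentation has to wait for pitching (finishes hour 20); whirlpool (finishes hour 12, plus 2-hour gap → hour 14); chilling (finishes hour 15, plus 3-hour gap → hour 18). The latest of these is hour 20, so primary fermentation runs hour 20 to 20 + 6 = hour 26.
The earliest everything can be done is hour 26, which is after the deadline of 23, so it is not possible.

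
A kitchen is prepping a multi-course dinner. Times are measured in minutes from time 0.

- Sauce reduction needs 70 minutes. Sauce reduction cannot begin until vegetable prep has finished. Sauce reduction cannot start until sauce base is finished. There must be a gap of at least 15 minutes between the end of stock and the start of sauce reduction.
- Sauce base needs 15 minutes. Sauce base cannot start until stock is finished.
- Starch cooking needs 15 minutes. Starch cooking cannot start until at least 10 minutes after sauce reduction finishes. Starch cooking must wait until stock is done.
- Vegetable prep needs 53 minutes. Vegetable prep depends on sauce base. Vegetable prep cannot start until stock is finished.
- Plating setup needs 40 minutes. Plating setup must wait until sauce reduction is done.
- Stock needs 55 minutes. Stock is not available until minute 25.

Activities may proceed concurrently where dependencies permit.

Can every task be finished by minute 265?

Yes

Stock cannot begin until its own release at minute 25. It runs from minute 25 to 25 + 55 = minute 80.
After stock (finishes minute 80), sauce base can start at minute 80 and finishes at minute 95.
Vegetable prep cannot start until sauce base (finishes minute 95); stock (finishes minute 80). The controlling bound is minute 95, so vegetable prep finishes at 95 + 53 = minute 148.
Sauce reduction needs all of vegetable prep (finishes minute 148); sauce base (finishes minute 95); stock (finishes minute 80, plus 15-minute gap → minute 95). That puts its earliest start at minute 148; it finishes at 148 + 70 = minute 218.
Plating setup cannot begin until sauce reduction (finishes minute 218). It runs from minute 218 to 218 + 40 = minute 258.
Starch cooking needs all of sauce reduction (finishes minute 218, plus 10-minute gap → minute 228); stock (finishes minute 80). That puts its earliest start at minute 228; it finishes at 228 + 15 = minute 243.
Every task is finished by minute 258, which is no later than the deadline of 265, so the schedule is feasible.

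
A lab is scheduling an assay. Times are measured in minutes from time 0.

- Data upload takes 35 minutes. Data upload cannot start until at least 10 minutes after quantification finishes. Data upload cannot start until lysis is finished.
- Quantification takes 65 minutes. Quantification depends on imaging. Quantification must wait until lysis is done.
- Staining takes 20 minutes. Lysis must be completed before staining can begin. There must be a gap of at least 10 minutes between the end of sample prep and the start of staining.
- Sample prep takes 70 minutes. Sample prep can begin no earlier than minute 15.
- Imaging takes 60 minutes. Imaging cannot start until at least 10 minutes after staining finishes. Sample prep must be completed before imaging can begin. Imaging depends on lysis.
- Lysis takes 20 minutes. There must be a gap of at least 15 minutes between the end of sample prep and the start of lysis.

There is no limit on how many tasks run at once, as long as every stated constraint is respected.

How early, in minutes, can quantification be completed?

Sample prep cannot begin until its own release at minute 15. It runs from minute 15 to 15 + 70 = minute 85.
After sample prep (finishes minute 85, plus 15-minute gap → minute 100), lysis can start at minute 100 and finishes at minute 120.
Staining has to wait for lysis (finishes minute 120); sample prep (finishes minute 85, plus 10-minute gap → minute 95). The latest of these is minute 120, so staining runs minute 120 to 120 + 20 = minute 140.
Imaging needs all of staining (finishes minute 140, plus 10-minute gap → minute 150); sample prep (finishes minute 85); lysis (finishes minute 120). That puts its earliest start at minute 150; it finishes at 150 + 60 = minute 210.
Quantification cannot start until imaging (finishes minute 210); lysis (finishes minute 120). The controlling bound is minute 210, so quantification finishes at 210 + 65 = minute 275.

275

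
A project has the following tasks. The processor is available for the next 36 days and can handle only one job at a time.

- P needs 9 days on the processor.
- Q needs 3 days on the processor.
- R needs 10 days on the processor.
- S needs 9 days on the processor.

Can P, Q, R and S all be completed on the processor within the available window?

Yes

Running back to back, the jobs need 9 + 3 + 10 + 9 = 31 days on the processor.
Since 31 ≤ 36, they fit within the window.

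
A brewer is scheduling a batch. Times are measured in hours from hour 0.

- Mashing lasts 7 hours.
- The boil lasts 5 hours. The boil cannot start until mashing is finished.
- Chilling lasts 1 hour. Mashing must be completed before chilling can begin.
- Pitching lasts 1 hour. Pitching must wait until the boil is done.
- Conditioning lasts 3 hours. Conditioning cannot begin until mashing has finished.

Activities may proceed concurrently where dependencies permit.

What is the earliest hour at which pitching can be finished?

13

Mashing can start immediately at hour 0; it finishes at hour 7.
After mashing (finishes hour 7), the boil can start at hour 7 and finishes at hour 12.
Pitching cannot begin until the boil (finishes hour 12). It runs from hour 12 to 12 + 1 = hour 13.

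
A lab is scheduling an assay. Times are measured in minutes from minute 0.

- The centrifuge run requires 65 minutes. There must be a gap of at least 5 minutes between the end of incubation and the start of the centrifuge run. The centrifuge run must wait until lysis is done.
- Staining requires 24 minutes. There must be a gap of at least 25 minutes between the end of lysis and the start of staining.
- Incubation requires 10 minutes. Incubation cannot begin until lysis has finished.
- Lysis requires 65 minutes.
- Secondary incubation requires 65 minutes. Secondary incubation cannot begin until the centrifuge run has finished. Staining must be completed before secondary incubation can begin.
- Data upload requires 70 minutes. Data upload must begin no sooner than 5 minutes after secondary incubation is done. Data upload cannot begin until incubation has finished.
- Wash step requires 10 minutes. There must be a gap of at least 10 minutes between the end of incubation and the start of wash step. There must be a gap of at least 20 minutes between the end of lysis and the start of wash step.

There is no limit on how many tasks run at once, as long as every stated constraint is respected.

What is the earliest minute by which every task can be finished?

Lysis can start immediately at minute 0; it finishes at minute 65.
Staining cannot begin until lysis (finishes minute 65, plus 25-minute gap → minute 90). It runs from minute 90 to 90 + 24 = minute 114.
Incubation waits on lysis (finishes minute 65), so it starts at minute 65 and finishes at 65 + 10 = minute 75.
Wash step needs all of incubation (finishes minute 75, plus 10-minute gap → minute 85); lysis (finishes minute 65, plus 20-minute gap → minute 85). That puts its earliest start at minute 85; it finishes at 85 + 10 = minute 95.
For the centrifuge run: incubation (finishes minute 75, plus 5-minute gap → minute 80); lysis (finishes minute 65). Taking the maximum gives a start of minute 80, and it finishes at 80 + 65 = minute 145.
Secondary incubation has to wait for the centrifuge run (finishes minute 145); staining (finishes minute 114). The latest of these is minute 145, so secondary incubation runs minute 145 to 145 + 65 = minute 210.
Data upload has to wait for secondary incubation (finishes minute 210, plus 5-minute gap → minute 215); incubation (finishes minute 75). The latest of these is minute 215, so data upload runs minute 215 to 215 + 70 = minute 285.
All tasks are finished once the last one completes. Finish times: Lysis at 65, Incubation at 75, The centrifuge run at 145, Wash step at 95, Staining at 114, Secondary incubation at 210, Data upload at 285. The latest is minute 285.

285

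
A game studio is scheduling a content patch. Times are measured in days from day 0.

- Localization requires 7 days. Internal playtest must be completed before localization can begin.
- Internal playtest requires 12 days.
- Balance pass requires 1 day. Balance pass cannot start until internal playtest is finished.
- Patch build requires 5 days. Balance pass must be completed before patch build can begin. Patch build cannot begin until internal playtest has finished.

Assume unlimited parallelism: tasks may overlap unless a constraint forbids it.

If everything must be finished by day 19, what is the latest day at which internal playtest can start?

0

Patch build must finish by day 19; it takes 5 days, so it must start by 19 − 5 = day 14.
Balance pass must finish before patch build (must start by day 14). With a 1-day duration, balance pass must start by 14 − 1 = day 13.
Nothing follows localization; the deadline of day 19 is its only limit. It must start by 19 − 7 = day 12.
Internal playtest must finish in time for balance pass (must start by day 13); localization (must start by day 12); patch build (must start by day 14). The tightest is day 12, so internal playtest must start by 12 − 12 = day 0.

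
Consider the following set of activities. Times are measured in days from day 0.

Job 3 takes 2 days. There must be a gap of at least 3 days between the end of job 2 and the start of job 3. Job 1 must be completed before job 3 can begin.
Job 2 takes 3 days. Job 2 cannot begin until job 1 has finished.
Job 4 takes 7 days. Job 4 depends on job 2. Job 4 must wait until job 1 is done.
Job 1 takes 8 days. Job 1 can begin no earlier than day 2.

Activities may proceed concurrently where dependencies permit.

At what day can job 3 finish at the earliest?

Job 1 waits on its own release at day 2, so it starts at day 2 and finishes at 2 + 8 = day 10.
Job 2 waits on job 1 (finishes day 10), so it starts at day 10 and finishes at 10 + 3 = day 13.
Job 3 has to wait for job 2 (finishes day 13, plus 3-day gap → day 16); job 1 (finishes day 10). The latest of these is day 16, so job 3 runs day 16 to 16 + 2 = day 18.

18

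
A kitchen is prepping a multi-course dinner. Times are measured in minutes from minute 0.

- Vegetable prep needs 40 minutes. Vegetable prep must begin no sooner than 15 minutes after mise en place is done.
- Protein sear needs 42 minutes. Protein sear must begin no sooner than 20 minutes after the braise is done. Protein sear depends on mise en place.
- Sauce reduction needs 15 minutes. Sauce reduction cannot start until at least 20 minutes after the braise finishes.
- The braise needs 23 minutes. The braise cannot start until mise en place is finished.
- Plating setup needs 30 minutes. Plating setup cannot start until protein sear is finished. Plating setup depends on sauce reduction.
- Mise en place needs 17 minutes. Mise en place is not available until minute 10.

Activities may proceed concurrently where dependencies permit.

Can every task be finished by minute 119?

No

Mise en place cannot begin until its own release at minute 10. It runs from minute 10 to 10 + 17 = minute 27.
Vegetable prep waits on mise en place (finishes minute 27, plus 15-minute gap → minute 42), so it starts at minute 42 and finishes at 42 + 40 = minute 82.
The braise cannot begin until mise en place (finishes minute 27). It runs from minute 27 to 27 + 23 = minute 50.
Sauce reduction cannot begin until the braise (finishes minute 50, plus 20-minute gap → minute 70). It runs from minute 70 to 70 + 15 = minute 85.
For protein sear: the braise (finishes minute 50, plus 20-minute gap → minute 70); mise en place (finishes minute 27). Taking the maximum gives a start of minute 70, and it finishes at 70 + 42 = minute 112.
For plating setup: protein sear (finishes minute 112); sauce reduction (finishes minute 85). Taking the maximum gives a start of minute 112, and it finishes at 112 + 30 = minute 142.
The earliest everything can be done is minute 142, which is after the deadline of 119, so it is not possible.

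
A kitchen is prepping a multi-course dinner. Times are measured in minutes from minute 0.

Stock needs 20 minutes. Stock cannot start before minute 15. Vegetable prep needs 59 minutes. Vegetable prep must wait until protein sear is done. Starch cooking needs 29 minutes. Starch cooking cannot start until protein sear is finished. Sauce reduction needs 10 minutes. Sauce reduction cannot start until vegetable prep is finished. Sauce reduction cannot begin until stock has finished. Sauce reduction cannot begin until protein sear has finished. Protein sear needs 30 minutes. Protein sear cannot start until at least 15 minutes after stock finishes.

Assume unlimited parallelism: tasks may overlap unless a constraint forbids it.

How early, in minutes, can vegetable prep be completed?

139

Stock waits on its own release at minute 15, so it starts at minute 15 and finishes at 15 + 20 = minute 35.
Protein sear waits on stock (finishes minute 35, plus 15-minute gap → minute 50), so it starts at minute 50 and finishes at 50 + 30 = minute 80.
Vegetable prep cannot begin until protein sear (finishes minute 80). It runs from minute 80 to 80 + 59 = minute 139.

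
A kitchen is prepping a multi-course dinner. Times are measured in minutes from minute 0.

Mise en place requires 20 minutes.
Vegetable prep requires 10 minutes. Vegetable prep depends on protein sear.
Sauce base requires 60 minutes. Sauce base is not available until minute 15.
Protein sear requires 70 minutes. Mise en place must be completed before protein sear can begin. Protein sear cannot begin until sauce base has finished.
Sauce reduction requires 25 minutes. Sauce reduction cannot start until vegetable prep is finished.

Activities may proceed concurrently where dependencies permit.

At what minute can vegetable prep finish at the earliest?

After its own release at minute 15, sauce base can start at minute 15 and finishes at minute 75.
Mise en place has no prerequisites, so it starts at minute 0 and finishes at minute 20.
Protein sear needs all of mise en place (finishes minute 20); sauce base (finishes minute 75). That puts its earliest start at minute 75; it finishes at 75 + 70 = minute 145.
Vegetable prep waits on protein sear (finishes minute 145), so it starts at minute 145 and finishes at 145 + 10 = minute 155.

155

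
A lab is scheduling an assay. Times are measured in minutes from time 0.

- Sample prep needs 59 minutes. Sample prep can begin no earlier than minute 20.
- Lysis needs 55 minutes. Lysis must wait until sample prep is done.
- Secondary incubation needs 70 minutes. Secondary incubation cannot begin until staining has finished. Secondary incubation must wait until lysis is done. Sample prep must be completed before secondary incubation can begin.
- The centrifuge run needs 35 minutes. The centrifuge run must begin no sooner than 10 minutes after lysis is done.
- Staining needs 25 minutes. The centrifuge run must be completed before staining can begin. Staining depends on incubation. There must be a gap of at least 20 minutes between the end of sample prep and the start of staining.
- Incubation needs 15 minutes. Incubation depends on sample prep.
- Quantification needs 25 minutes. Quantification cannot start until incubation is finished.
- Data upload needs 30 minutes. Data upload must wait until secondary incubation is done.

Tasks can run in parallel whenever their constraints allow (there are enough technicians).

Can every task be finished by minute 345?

Sample prep cannot begin until its own release at minute 20. It runs from minute 20 to 20 + 59 = minute 79.
Incubation waits on sample prep (finishes minute 79), so it starts at minute 79 and finishes at 79 + 15 = minute 94.
Quantification waits on incubation (finishes minute 94), so it starts at minute 94 and finishes at 94 + 25 = minute 119.
Lysis cannot begin until sample prep (finishes minute 79). It runs from minute 79 to 79 + 55 = minute 134.
The centrifuge run waits on lysis (finishes minute 134, plus 10-minute gap → minute 144), so it starts at minute 144 and finishes at 144 + 35 = minute 179.
Staining has to wait for the centrifuge run (finishes minute 179); incubation (finishes minute 94); sample prep (finishes minute 79, plus 20-minute gap → minute 99). The latest of these is minute 179, so staining runs minute 179 to 179 + 25 = minute 204.
Secondary incubation cannot start until staining (finishes minute 204); lysis (finishes minute 134); sample prep (finishes minute 79). The controlling bound is minute 204, so secondary incubation finishes at 204 + 70 = minute 274.
After secondary incubation (finishes minute 274), data upload can start at minute 274 and finishes at minute 304.
Every task is finished by minute 304, which is no later than the deadline of 345, so the schedule is feasible.

Yes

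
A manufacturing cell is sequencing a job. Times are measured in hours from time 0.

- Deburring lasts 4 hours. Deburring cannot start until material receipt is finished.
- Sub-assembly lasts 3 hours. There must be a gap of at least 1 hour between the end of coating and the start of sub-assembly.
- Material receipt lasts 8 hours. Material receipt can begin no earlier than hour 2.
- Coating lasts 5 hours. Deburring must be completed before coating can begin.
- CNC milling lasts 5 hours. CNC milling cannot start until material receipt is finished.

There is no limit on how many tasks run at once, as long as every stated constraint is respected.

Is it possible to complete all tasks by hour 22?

After its own release at hour 2, material receipt can start at hour 2 and finishes at hour 10.
After material receipt (finishes hour 10), CNC milling can start at hour 10 and finishes at hour 15.
Deburring cannot begin until material receipt (finishes hour 10). It runs from hour 10 to 10 + 4 = hour 14.
Coating waits on deburring (finishes hour 14), so it starts at hour 14 and finishes at 14 + 5 = hour 19.
Sub-assembly cannot begin until coating (finishes hour 19, plus 1-hour gap → hour 20). It runs from hour 20 to 20 + 3 = hour 23.
The earliest everything can be done is hour 23, which is after the deadline of 22, so it is not possible.

No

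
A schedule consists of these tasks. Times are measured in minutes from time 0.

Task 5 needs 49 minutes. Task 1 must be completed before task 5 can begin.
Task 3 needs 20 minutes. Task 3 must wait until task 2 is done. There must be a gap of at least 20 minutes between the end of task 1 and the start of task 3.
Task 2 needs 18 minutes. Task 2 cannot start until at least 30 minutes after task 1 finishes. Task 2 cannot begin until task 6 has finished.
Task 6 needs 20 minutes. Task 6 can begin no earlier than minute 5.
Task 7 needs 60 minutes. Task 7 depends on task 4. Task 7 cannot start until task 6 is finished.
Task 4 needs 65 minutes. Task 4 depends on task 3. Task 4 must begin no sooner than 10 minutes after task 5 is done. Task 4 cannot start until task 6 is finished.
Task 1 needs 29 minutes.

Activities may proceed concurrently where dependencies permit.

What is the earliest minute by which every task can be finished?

After its own release at minute 5, task 6 can start at minute 5 and finishes at minute 25.
Nothing blocks task 1, so it runs from minute 0 to minute 29.
Task 5 waits on task 1 (finishes minute 29), so it starts at minute 29 and finishes at 29 + 49 = minute 78.
For task 2: task 1 (finishes minute 29, plus 30-minute gap → minute 59); task 6 (finishes minute 25). Taking the maximum gives a start of minute 59, and it finishes at 59 + 18 = minute 77.
Task 3 needs all of task 2 (finishes minute 77); task 1 (finishes minute 29, plus 20-minute gap → minute 49). That puts its earliest start at minute 77; it finishes at 77 + 20 = minute 97.
For task 4: task 3 (finishes minute 97); task 5 (finishes minute 78, plus 10-minute gap → minute 88); task 6 (finishes minute 25). Taking the maximum gives a start of minute 97, and it finishes at 97 + 65 = minute 162.
Task 7 has to wait for task 4 (finishes minute 162); task 6 (finishes minute 25). The latest of these is minute 162, so task 7 runs minute 162 to 162 + 60 = minute 222.
All tasks are finished once the last one completes. Finish times: Task 1 at 29, Task 2 at 77, Task 3 at 97, Task 4 at 162, Task 5 at 78, Task 6 at 25, Task 7 at 222. The latest is minute 222.

222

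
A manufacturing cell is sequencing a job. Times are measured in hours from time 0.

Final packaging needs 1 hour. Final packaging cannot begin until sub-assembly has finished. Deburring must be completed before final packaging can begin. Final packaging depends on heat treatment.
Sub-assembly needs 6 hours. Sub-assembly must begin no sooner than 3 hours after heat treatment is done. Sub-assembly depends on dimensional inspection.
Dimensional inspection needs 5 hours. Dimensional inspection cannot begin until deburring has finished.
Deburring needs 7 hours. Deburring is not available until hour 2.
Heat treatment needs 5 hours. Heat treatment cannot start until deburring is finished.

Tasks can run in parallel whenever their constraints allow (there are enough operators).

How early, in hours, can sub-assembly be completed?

23

Deburring waits on its own release at hour 2, so it starts at hour 2 and finishes at 2 + 7 = hour 9.
Dimensional inspection cannot begin until deburring (finishes hour 9). It runs from hour 9 to 9 + 5 = hour 14.
After deburring (finishes hour 9), heat treatment can start at hour 9 and finishes at hour 14.
Sub-assembly has to wait for heat treatment (finishes hour 14, plus 3-hour gap → hour 17); dimensional inspection (finishes hour 14). The latest of these is hour 17, so sub-assembly runs hour 17 to 17 + 6 = hour 23.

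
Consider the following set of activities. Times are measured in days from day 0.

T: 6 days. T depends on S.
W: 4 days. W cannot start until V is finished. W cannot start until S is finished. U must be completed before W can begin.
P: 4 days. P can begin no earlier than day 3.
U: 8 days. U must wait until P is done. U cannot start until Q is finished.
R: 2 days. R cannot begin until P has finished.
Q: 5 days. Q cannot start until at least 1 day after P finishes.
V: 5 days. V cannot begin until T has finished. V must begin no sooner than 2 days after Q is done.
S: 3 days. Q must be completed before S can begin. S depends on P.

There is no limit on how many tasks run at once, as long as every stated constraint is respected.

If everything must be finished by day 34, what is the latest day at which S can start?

16

W must finish by day 34; it takes 4 days, so it must start by 34 − 4 = day 30.
V must finish before W (must start by day 30). With a 5-day duration, V must start by 30 − 5 = day 25.
T has to be done before V (must start by day 25). That means finishing by day 25, i.e. starting by 25 − 6 = day 19.
S feeds T (must start by day 19); W (must start by day 30). Taking the minimum, S must finish by day 19 and start by 19 − 3 = day 16.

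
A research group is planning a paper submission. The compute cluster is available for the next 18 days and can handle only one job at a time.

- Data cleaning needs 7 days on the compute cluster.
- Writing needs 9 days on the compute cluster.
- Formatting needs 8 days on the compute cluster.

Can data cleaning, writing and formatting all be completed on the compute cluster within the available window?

No

Running back to back, the jobs need 7 + 9 + 8 = 24 days on the compute cluster.
Since 24 > 18, they cannot all fit.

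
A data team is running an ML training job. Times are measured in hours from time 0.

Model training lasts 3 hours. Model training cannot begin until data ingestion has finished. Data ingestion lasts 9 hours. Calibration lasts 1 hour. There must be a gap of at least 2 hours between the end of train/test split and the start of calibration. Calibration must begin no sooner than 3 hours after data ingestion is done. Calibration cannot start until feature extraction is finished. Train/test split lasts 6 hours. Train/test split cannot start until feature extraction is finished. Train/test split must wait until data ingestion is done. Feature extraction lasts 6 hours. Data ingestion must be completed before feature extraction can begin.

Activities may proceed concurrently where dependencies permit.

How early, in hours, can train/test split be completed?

Data ingestion has no prerequisites, so it starts at hour 0 and finishes at hour 9.
Feature extraction cannot begin until data ingestion (finishes hour 9). It runs from hour 9 to 9 + 6 = hour 15.
Train/test split needs all of feature extraction (finishes hour 15); data ingestion (finishes hour 9). That puts its earliest start at hour 15; it finishes at 15 + 6 = hour 21.

21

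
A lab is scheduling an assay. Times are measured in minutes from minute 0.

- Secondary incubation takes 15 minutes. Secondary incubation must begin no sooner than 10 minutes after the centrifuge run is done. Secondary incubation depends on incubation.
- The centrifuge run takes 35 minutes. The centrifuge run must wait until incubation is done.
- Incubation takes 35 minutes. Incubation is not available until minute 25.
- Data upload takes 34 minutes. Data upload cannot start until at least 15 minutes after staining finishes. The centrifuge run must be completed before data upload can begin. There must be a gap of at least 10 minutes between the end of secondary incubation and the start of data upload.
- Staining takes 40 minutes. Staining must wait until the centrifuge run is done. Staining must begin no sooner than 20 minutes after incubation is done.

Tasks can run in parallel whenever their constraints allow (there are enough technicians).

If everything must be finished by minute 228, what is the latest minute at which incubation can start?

69

To finish by minute 228, data upload (duration 34) must start no later than minute 194.
Staining feeds into data upload (must start by minute 194, minus 15-minute gap → minute 179); so staining must finish by minute 179 and therefore start by minute 139.
Secondary incubation must finish before data upload (must start by minute 194, minus 10-minute gap → minute 184). With a 15-minute duration, secondary incubation must start by 184 − 15 = minute 169.
The centrifuge run feeds staining (must start by minute 139); secondary incubation (must start by minute 169, minus 10-minute gap → minute 159); data upload (must start by minute 194). Taking the minimum, the centrifuge run must finish by minute 139 and start by 139 − 35 = minute 104.
For incubation: the centrifuge run (must start by minute 104); staining (must start by minute 139, minus 20-minute gap → minute 119); secondary incubation (must start by minute 169). The most restrictive is minute 104; with a 35-minute duration, incubation must start by minute 69.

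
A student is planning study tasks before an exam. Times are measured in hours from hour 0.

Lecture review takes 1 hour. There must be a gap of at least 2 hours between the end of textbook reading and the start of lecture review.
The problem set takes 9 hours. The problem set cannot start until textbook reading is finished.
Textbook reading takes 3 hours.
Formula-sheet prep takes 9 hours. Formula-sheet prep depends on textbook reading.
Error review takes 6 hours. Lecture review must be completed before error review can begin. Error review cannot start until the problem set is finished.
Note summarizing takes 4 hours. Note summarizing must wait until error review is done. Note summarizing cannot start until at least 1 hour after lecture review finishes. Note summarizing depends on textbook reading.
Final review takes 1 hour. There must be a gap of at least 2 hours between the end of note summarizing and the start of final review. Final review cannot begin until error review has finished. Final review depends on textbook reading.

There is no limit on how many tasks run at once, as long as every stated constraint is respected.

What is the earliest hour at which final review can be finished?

25

Textbook reading can start immediately at hour 0; it finishes at hour 3.
After textbook reading (finishes hour 3), the problem set can start at hour 3 and finishes at hour 12.
Lecture review cannot begin until textbook reading (finishes hour 3, plus 2-hour gap → hour 5). It runs from hour 5 to 5 + 1 = hour 6.
Error review cannot start until lecture review (finishes hour 6); the problem set (finishes hour 12). The controlling bound is hour 12, so error review finishes at 12 + 6 = hour 18.
For note summarizing: error review (finishes hour 18); lecture review (finishes hour 6, plus 1-hour gap → hour 7); textbook reading (finishes hour 3). Taking the maximum gives a start of hour 18, and it finishes at 18 + 4 = hour 22.
Final review has to wait for note summarizing (finishes hour 22, plus 2-hour gap → hour 24); error review (finishes hour 18); textbook reading (finishes hour 3). The latest of these is hour 24, so final review runs hour 24 to 24 + 1 = hour 25.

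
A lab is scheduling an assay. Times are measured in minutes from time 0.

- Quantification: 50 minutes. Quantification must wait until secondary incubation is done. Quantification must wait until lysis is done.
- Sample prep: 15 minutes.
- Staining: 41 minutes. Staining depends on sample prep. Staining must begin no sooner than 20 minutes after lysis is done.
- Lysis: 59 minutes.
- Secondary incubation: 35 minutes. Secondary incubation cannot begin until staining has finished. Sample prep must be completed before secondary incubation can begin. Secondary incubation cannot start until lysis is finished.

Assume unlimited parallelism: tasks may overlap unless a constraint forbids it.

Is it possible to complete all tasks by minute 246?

Lysis can start immediately at minute 0; it finishes at minute 59.
Sample prep has no prerequisites, so it starts at minute 0 and finishes at minute 15.
Staining cannot start until sample prep (finishes minute 15); lysis (finishes minute 59, plus 20-minute gap → minute 79). The controlling bound is minute 79, so staining finishes at 79 + 41 = minute 120.
For secondary incubation: staining (finishes minute 120); sample prep (finishes minute 15); lysis (finishes minute 59). Taking the maximum gives a start of minute 120, and it finishes at 120 + 35 = minute 155.
Quantification has to wait for secondary incubation (finishes minute 155); lysis (finishes minute 59). The latest of these is minute 155, so quantification runs minute 155 to 155 + 50 = minute 205.
Every task is finished by minute 205, which is no later than the deadline of 246, so the schedule is feasible.

Yes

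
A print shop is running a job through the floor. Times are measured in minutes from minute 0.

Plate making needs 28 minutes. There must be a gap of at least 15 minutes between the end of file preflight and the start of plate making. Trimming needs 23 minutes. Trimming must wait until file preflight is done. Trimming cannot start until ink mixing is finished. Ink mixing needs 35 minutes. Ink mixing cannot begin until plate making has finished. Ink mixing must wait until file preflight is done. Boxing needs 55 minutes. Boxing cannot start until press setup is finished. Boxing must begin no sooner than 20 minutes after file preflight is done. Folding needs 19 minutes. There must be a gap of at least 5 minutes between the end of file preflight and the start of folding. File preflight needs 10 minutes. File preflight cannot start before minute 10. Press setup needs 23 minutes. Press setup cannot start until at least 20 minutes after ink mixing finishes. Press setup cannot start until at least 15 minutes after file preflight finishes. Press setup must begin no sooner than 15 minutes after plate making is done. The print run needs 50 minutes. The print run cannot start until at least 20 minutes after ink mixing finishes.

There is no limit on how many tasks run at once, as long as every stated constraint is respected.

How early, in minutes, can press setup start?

File preflight cannot begin until its own release at minute 10. It runs from minute 10 to 10 + 10 = minute 20.
After file preflight (finishes minute 20, plus 15-minute gap → minute 35), plate making can start at minute 35 and finishes at minute 63.
Ink mixing cannot start until plate making (finishes minute 63); file preflight (finishes minute 20). The controlling bound is minute 63, so ink mixing finishes at 63 + 35 = minute 98.
Press setup waits on ink mixing (finishes minute 98, plus 20-minute gap → minute 118); file preflight (finishes minute 20, plus 15-minute gap → minute 35); plate making (finishes minute 63, plus 15-minute gap → minute 78). The latest of these is minute 118, which is the earliest press setup can start.

118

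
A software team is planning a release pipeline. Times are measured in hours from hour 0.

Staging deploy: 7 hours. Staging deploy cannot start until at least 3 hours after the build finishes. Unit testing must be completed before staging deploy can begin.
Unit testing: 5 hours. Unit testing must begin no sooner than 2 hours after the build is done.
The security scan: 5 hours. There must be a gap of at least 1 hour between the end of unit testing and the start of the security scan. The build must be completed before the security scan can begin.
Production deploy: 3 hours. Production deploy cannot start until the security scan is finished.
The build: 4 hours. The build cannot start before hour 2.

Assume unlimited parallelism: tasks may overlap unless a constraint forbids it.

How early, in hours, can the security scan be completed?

After its own release at hour 2, the build can start at hour 2 and finishes at hour 6.
After the build (finishes hour 6, plus 2-hour gap → hour 8), unit testing can start at hour 8 and finishes at hour 13.
The security scan has to wait for unit testing (finishes hour 13, plus 1-hour gap → hour 14); the build (finishes hour 6). The latest of these is hour 14, so the security scan runs hour 14 to 14 + 5 = hour 19.

19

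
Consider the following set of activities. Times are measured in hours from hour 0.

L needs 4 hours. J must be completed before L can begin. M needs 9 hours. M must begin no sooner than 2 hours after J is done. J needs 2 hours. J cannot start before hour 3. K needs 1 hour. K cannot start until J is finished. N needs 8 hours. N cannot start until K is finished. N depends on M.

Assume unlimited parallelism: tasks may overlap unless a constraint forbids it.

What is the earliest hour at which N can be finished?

After its own release at hour 3, J can start at hour 3 and finishes at hour 5.
After J (finishes hour 5, plus 2-hour gap → hour 7), M can start at hour 7 and finishes at hour 16.
K cannot begin until J (finishes hour 5). It runs from hour 5 to 5 + 1 = hour 6.
N cannot start until K (finishes hour 6); M (finishes hour 16). The controlling bound is hour 16, so N finishes at 16 + 8 = hour 24.

24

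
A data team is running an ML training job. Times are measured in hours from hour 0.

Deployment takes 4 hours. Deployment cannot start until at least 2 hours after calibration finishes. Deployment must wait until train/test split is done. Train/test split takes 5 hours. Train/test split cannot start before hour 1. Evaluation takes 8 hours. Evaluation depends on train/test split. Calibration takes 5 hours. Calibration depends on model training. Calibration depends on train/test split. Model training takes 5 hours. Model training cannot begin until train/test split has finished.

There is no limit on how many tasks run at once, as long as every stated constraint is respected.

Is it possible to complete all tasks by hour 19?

No

After its own release at hour 1, train/test split can start at hour 1 and finishes at hour 6.
Evaluation cannot begin until train/test split (finishes hour 6). It runs from hour 6 to 6 + 8 = hour 14.
After train/test split (finishes hour 6), model training can start at hour 6 and finishes at hour 11.
Calibration needs all of model training (finishes hour 11); train/test split (finishes hour 6). That puts its earliest start at hour 11; it finishes at 11 + 5 = hour 16.
Deployment cannot start until calibration (finishes hour 16, plus 2-hour gap → hour 18); train/test split (finishes hour 6). The controlling bound is hour 18, so deployment finishes at 18 + 4 = hour 22.
The earliest everything can be done is hour 22, which is after the deadline of 19, so it is not possible.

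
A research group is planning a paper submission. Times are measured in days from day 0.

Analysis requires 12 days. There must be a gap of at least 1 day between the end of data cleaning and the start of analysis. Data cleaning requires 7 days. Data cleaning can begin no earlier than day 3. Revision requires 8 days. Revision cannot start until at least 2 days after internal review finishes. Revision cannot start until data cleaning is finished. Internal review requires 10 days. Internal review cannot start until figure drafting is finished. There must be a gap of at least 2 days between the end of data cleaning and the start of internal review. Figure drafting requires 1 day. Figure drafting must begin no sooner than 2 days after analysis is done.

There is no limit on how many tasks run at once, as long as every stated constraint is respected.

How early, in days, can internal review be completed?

36

Data cleaning waits on its own release at day 3, so it starts at day 3 and finishes at 3 + 7 = day 10.
After data cleaning (finishes day 10, plus 1-day gap → day 11), analysis can start at day 11 and finishes at day 23.
Figure drafting waits on analysis (finishes day 23, plus 2-day gap → day 25), so it starts at day 25 and finishes at 25 + 1 = day 26.
Internal review has to wait for figure drafting (finishes day 26); data cleaning (finishes day 10, plus 2-day gap → day 12). The latest of these is day 26, so internal review runs day 26 to 26 + 10 = day 36.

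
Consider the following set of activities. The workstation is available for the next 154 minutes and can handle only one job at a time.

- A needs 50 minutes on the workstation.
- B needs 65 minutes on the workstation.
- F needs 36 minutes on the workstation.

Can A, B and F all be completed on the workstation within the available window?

Yes

Running back to back, the jobs need 50 + 65 + 36 = 151 minutes on the workstation.
Since 151 ≤ 154, they fit within the window.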